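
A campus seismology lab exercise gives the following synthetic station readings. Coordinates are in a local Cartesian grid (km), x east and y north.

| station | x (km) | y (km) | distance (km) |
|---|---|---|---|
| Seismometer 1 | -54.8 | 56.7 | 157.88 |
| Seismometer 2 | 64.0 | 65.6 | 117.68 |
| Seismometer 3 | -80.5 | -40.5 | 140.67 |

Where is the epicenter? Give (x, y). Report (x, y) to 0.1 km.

(59.7, -52.0)

Circle about each station: (x + 54.8)² + (y − 56.7)² = 157.88²; (x − 64.0)² + (y − 65.6)² = 117.68²; (x + 80.5)² + (y + 40.5)² = 140.67².
Subtracting the Seismometer 1 equation from the Seismometer 2 and Seismometer 3 equations removes the quadratic terms:
237.6 x + 17.8 y = 13258.94
-51.4 x − 194.4 y = 7040.62
Solving the 2×2 system: x ≈ 59.7, y ≈ -52.0 km.
Check against Seismometer 1 (with the unrounded x, y): √((x + 54.8)²+(y − 56.7)²) = 157.88 ≈ 157.88 km. ✓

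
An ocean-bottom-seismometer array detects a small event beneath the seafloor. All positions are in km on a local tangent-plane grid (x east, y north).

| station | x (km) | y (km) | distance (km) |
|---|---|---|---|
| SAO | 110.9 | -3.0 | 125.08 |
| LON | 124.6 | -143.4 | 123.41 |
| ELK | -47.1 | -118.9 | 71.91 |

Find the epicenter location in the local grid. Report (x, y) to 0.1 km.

Circle about each station: (x − 110.9)² + (y + 3.0)² = 125.08²; (x − 124.6)² + (y + 143.4)² = 123.41²; (x + 47.1)² + (y + 118.9)² = 71.91².
Subtracting pairs of circle equations eliminates x²+y² and gives linear equations (the radical axes):
27.4 x − 280.8 y = 24195.89
-316.0 x − 231.8 y = 14521.77
Solving the 2×2 system: x ≈ 16.1, y ≈ -84.6 km.
Check against SAO (with the unrounded x, y): √((x − 110.9)²+(y + 3.0)²) = 125.08 ≈ 125.08 km. ✓

16.1 km east, -84.6 km north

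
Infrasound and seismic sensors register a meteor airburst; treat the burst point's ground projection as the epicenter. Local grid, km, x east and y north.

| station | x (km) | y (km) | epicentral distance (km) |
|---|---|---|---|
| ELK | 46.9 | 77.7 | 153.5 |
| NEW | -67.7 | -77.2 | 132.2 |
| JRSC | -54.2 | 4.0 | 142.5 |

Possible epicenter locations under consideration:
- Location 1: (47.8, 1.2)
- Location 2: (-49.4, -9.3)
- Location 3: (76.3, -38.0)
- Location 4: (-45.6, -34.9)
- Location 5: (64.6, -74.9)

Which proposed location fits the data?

Location 5

For each candidate, compare |candidate − station| to the reported distance:
Location 1: residuals ELK 77.0, NEW 7.4, JRSC 40.5 → max 77.0 km
Location 2: residuals ELK 23.7, NEW 61.9, JRSC 128.4 → max 128.4 km
Location 3: residuals ELK 34.1, NEW 17.0, JRSC 5.4 → max 34.1 km
Location 4: residuals ELK 7.8, NEW 84.5, JRSC 102.7 → max 102.7 km
Location 5: residuals ELK 0.1, NEW 0.1, JRSC 0.1 → max 0.1 km
Only Location 5 has all residuals ≈ 0.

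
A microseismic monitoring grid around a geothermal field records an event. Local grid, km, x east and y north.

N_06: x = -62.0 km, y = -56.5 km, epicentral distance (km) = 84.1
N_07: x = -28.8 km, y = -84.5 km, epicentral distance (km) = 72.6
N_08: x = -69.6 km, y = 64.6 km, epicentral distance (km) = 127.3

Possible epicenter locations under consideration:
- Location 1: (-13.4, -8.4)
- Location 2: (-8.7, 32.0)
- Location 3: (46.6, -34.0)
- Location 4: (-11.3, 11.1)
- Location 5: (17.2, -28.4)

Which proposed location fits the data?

Location 5

For each candidate, compare |candidate − station| to the reported distance:
Location 1: residuals N_06 15.7, N_07 5.0, N_08 35.2 → max 35.2 km
Location 2: residuals N_06 19.2, N_07 45.6, N_08 58.2 → max 58.2 km
Location 3: residuals N_06 26.8, N_07 18.1, N_08 25.1 → max 26.8 km
Location 4: residuals N_06 0.4, N_07 24.6, N_08 48.2 → max 48.2 km
Location 5: residuals N_06 0.1, N_07 0.1, N_08 0.1 → max 0.1 km
Only Location 5 has all residuals ≈ 0.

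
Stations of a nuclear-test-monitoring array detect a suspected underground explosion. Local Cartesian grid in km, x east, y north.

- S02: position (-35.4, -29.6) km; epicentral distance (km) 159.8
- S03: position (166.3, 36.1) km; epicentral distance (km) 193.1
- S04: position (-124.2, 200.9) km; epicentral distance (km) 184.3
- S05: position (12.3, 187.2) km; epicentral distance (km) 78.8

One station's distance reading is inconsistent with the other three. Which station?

S03

Solve using three stations at a time. Using S02, S04, S05 (subtract circle equations pairwise → linear system) gives (x, y) ≈ (37.5, 112.6).
Distances from that point to each station vs reported:
  S02: calculated 159.8 vs reported 159.8 → residual 0.0 km
  S03: calculated 149.8 vs reported 193.1 → residual 43.3 km
  S04: calculated 184.3 vs reported 184.3 → residual 0.0 km
  S05: calculated 78.8 vs reported 78.8 → residual 0.0 km
S02, S04, S05 are mutually consistent (residuals ≈ 0); S03 is off by 43.3 km.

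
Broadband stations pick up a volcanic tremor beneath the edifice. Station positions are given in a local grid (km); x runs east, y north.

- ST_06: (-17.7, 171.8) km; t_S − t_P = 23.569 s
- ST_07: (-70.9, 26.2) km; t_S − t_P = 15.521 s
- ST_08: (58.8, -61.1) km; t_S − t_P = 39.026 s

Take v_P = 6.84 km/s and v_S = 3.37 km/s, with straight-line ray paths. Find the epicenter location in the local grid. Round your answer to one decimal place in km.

x ≈ -151.5 km, y ≈ 90.5 km

Distance from S−P lag: d = Δt · v_P v_S / (v_P − v_S) = Δt · (6.84·3.37)/(6.84−3.37) ≈ 6.6429·Δt.
So d_ST_06 = 156.57, d_ST_07 = 103.10, d_ST_08 = 259.25 km.
Circle about each station: (x + 17.7)² + (y − 171.8)² = 156.57²; (x + 70.9)² + (y − 26.2)² = 103.10²; (x − 58.8)² + (y + 61.1)² = 259.25².
Subtracting pairs of circle equations eliminates x²+y² and gives linear equations (the radical axes):
-106.4 x − 291.2 y = -10230.73
153.0 x − 465.8 y = -65334.28
Solving the 2×2 system: x ≈ -151.5, y ≈ 90.5 km.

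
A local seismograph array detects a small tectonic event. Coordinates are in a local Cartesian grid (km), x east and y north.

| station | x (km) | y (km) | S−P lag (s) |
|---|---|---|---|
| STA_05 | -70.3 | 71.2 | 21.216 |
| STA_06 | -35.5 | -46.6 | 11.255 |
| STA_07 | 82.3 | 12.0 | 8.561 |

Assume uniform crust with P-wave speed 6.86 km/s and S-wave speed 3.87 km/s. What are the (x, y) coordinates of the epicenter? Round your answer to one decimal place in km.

Distance from S−P lag: d = Δt · v_P v_S / (v_P − v_S) = Δt · (6.86·3.87)/(6.86−3.87) ≈ 8.8790·Δt.
So d_STA_05 = 188.38, d_STA_06 = 99.93, d_STA_07 = 76.01 km.
Circle about each station: (x + 70.3)² + (y − 71.2)² = 188.38²; (x + 35.5)² + (y + 46.6)² = 99.93²; (x − 82.3)² + (y − 12.0)² = 76.01².
Subtracting pairs of circle equations eliminates x²+y² and gives linear equations (the radical axes):
69.6 x − 235.6 y = 18921.30
305.2 x − 118.4 y = 26615.26
Solving the 2×2 system: x ≈ 63.3, y ≈ -61.6 km.
Check against STA_05 (with the unrounded x, y): √((x + 70.3)²+(y − 71.2)²) = 188.38 ≈ 188.38 km. ✓

63.3 km east, -61.6 km north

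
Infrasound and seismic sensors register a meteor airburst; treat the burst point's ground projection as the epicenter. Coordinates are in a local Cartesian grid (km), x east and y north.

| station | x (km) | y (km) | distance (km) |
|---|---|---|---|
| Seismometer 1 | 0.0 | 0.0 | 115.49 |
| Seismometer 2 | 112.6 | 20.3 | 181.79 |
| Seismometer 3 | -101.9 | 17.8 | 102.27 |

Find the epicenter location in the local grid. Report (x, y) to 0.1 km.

-48.3 km east, 104.9 km north

Circle about each station: x² + y² = 115.49²; (x − 112.6)² + (y − 20.3)² = 181.79²; (x + 101.9)² + (y − 17.8)² = 102.27².
Subtracting the Seismometer 1 equation from the Seismometer 2 and Seismometer 3 equations removes the quadratic terms:
225.2 x + 40.6 y = -6618.81
-203.8 x + 35.6 y = 13579.24
Solving the 2×2 system: x ≈ -48.3, y ≈ 104.9 km.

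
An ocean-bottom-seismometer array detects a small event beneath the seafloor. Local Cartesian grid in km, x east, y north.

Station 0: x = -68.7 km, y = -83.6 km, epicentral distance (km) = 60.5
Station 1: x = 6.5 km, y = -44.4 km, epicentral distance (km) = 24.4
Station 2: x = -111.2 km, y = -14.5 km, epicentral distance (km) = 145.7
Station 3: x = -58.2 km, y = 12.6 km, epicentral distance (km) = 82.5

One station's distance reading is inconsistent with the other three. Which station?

Solve using three stations at a time. Using Station 0, Station 1, Station 3 (subtract circle equations pairwise → linear system) gives (x, y) ≈ (-14.3, -57.2).
Distances from that point to each station vs reported:
  Station 0: calculated 60.5 vs reported 60.5 → residual 0.0 km
  Station 1: calculated 24.4 vs reported 24.4 → residual 0.0 km
  Station 2: calculated 105.9 vs reported 145.7 → residual 39.8 km
  Station 3: calculated 82.5 vs reported 82.5 → residual 0.0 km
Station 0, Station 1, Station 3 are mutually consistent (residuals ≈ 0); Station 2 is off by 39.8 km.

Station 2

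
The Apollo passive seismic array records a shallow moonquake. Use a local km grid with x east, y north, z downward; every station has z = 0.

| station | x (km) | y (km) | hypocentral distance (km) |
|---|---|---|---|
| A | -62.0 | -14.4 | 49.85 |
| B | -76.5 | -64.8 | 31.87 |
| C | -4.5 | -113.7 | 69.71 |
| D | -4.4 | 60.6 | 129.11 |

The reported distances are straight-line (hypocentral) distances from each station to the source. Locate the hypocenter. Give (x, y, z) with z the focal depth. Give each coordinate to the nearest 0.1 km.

Each station gives a sphere (x−x_i)² + (y−y_i)² + z² = d_i² (stations at z=0).
Subtracting the A sphere from B and C: z² cancels, leaving linear equations in x and y:
-29.0 x − 100.8 y = 7469.26
115.0 x − 198.6 y = 6522.12
Solving: x ≈ -47.602, y ≈ -60.405 km (keep extra digits for the depth step; rounded: -47.6, -60.4).
Then from the A sphere: z² = 49.85² − (x + 62.0)² − (y + 14.4)² with x = -47.602, y = -60.405, so z ≈ 12.699 ≈ 12.7 km.
Check against D (with the unrounded solution): distance 129.11 ≈ 129.11 km. ✓

x ≈ -47.6 km, y ≈ -60.4 km, depth ≈ 12.7 km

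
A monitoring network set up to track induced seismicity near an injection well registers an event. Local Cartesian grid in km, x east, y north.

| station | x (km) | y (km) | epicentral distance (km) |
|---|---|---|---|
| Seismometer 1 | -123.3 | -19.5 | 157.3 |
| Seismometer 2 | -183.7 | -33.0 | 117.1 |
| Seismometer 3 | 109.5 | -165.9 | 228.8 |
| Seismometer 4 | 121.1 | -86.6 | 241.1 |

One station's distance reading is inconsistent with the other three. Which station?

Seismometer 1

Solve using three stations at a time. Using Seismometer 2, Seismometer 3, Seismometer 4 (subtract circle equations pairwise → linear system) gives (x, y) ≈ (-116.3, -128.8).
Distances from that point to each station vs reported:
  Seismometer 1: calculated 109.5 vs reported 157.3 → residual 47.8 km
  Seismometer 2: calculated 117.1 vs reported 117.1 → residual 0.0 km
  Seismometer 3: calculated 228.8 vs reported 228.8 → residual 0.0 km
  Seismometer 4: calculated 241.1 vs reported 241.1 → residual 0.0 km
Seismometer 2, Seismometer 3, Seismometer 4 are mutually consistent (residuals ≈ 0); Seismometer 1 is off by 47.8 km.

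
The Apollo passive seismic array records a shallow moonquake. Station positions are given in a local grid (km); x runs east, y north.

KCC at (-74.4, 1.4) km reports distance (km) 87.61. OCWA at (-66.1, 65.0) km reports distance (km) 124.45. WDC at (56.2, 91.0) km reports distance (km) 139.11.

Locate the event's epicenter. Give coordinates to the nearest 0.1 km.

Circle about each station: (x + 74.4)² + (y − 1.4)² = 87.61²; (x + 66.1)² + (y − 65.0)² = 124.45²; (x − 56.2)² + (y − 91.0)² = 139.11².
Subtracting pairs of circle equations eliminates x²+y² and gives linear equations (the radical axes):
16.6 x + 127.2 y = -4755.40
261.2 x + 179.2 y = -5773.96
Solving the 2×2 system: x ≈ 3.9, y ≈ -37.9 km.
Check against KCC (with the unrounded x, y): √((x + 74.4)²+(y − 1.4)²) = 87.60 ≈ 87.61 km. ✓

3.9 km east, -37.9 km north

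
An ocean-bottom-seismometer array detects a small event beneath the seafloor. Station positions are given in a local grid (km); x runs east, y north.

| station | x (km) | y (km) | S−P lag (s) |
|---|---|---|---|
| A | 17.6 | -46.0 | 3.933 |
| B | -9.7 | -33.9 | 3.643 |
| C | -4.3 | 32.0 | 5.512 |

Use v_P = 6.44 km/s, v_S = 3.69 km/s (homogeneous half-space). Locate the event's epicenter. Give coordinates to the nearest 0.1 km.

Distance from S−P lag: d = Δt · v_P v_S / (v_P − v_S) = Δt · (6.44·3.69)/(6.44−3.69) ≈ 8.6413·Δt.
So d_A = 33.99, d_B = 31.48, d_C = 47.63 km.
Circle about each station: (x − 17.6)² + (y + 46.0)² = 33.99²; (x + 9.7)² + (y + 33.9)² = 31.48²; (x + 4.3)² + (y − 32.0)² = 47.63².
Subtracting the A equation from the B and C equations removes the quadratic terms:
-54.6 x + 24.2 y = -1018.13
-43.8 x + 156.0 y = -2496.57
Solving the 2×2 system: x ≈ 13.2, y ≈ -12.3 km.

(13.2, -12.3)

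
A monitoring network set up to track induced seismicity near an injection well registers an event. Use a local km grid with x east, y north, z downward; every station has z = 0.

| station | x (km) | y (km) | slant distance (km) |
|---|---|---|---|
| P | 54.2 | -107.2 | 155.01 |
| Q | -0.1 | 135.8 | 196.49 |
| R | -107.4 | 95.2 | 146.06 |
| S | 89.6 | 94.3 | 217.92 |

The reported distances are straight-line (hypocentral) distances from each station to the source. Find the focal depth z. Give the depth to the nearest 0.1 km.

Each station gives a sphere (x−x_i)² + (y−y_i)² + z² = d_i² (stations at z=0).
Subtracting the P sphere from Q and R: z² cancels, leaving linear equations in x and y:
-108.6 x + 486.0 y = -10568.05
-323.2 x + 404.8 y = 8862.90
Solving: x ≈ -75.900, y ≈ -38.705 km (keep extra digits for the depth step; rounded: -75.9, -38.7).
Then from the P sphere: z² = 155.01² − (x − 54.2)² − (y + 107.2)² with x = -75.900, y = -38.705, so z ≈ 49.097 ≈ 49.1 km.

49.1 km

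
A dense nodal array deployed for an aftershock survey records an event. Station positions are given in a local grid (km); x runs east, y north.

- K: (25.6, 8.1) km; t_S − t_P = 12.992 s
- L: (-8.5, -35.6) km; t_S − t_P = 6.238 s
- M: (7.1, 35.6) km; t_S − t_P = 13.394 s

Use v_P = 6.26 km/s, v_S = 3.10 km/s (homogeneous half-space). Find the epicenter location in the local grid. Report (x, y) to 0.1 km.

(-45.9, -27.3)

Distance from S−P lag: d = Δt · v_P v_S / (v_P − v_S) = Δt · (6.26·3.10)/(6.26−3.10) ≈ 6.1411·Δt.
So d_K = 79.79, d_L = 38.31, d_M = 82.25 km.
Circle about each station: (x − 25.6)² + (y − 8.1)² = 79.79²; (x + 8.5)² + (y + 35.6)² = 38.31²; (x − 7.1)² + (y − 35.6)² = 82.25².
Subtracting the K equation from the L and M equations removes the quadratic terms:
-68.2 x − 87.4 y = 5517.43
-37.0 x + 55.0 y = 198.18
Solving the 2×2 system: x ≈ -45.9, y ≈ -27.3 km.
Check against K (with the unrounded x, y): √((x − 25.6)²+(y − 8.1)²) = 79.80 ≈ 79.79 km. ✓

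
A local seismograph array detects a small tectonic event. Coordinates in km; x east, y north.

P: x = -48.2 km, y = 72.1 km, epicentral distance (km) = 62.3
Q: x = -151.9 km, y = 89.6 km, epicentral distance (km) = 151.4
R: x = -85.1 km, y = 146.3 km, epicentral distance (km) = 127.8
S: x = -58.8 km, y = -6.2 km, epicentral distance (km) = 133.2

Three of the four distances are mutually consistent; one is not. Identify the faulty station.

R

Solve using three stations at a time. Using P, Q, S (subtract circle equations pairwise → linear system) gives (x, y) ≈ (-2.6, 114.6).
Distances from that point to each station vs reported:
  P: calculated 62.3 vs reported 62.3 → residual 0.0 km
  Q: calculated 151.4 vs reported 151.4 → residual 0.0 km
  R: calculated 88.4 vs reported 127.8 → residual 39.4 km
  S: calculated 133.2 vs reported 133.2 → residual 0.0 km
P, Q, S are mutually consistent (residuals ≈ 0); R is off by 39.4 km.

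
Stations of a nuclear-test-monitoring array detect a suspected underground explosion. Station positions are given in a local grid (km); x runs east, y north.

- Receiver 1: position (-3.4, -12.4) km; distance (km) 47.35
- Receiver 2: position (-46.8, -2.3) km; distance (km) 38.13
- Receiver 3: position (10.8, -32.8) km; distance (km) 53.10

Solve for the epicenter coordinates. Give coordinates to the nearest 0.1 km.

Circle about each station: (x + 3.4)² + (y + 12.4)² = 47.35²; (x + 46.8)² + (y + 2.3)² = 38.13²; (x − 10.8)² + (y + 32.8)² = 53.10².
Subtracting pairs of circle equations eliminates x²+y² and gives linear equations (the radical axes):
-86.8 x + 20.2 y = 2818.34
28.4 x − 40.8 y = 449.57
Solving the 2×2 system: x ≈ -41.8, y ≈ -40.1 km.

x ≈ -41.8 km, y ≈ -40.1 km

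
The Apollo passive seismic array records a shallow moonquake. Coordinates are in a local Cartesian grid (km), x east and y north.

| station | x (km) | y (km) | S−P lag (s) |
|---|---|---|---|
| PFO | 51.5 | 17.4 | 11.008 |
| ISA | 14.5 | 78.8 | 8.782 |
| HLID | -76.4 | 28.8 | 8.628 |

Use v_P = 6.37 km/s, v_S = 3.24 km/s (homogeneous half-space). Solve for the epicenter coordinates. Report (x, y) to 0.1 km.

(-19.6, 32.0)

Distance from S−P lag: d = Δt · v_P v_S / (v_P − v_S) = Δt · (6.37·3.24)/(6.37−3.24) ≈ 6.5939·Δt.
So d_PFO = 72.59, d_ISA = 57.91, d_HLID = 56.89 km.
Circle about each station: (x − 51.5)² + (y − 17.4)² = 72.59²; (x − 14.5)² + (y − 78.8)² = 57.91²; (x + 76.4)² + (y − 28.8)² = 56.89².
Subtracting the PFO equation from the ISA and HLID equations removes the quadratic terms:
-74.0 x + 122.8 y = 5380.42
-255.8 x + 22.8 y = 5744.23
Solving the 2×2 system: x ≈ -19.6, y ≈ 32.0 km.
Check against PFO (with the unrounded x, y): √((x − 51.5)²+(y − 17.4)²) = 72.59 ≈ 72.59 km. ✓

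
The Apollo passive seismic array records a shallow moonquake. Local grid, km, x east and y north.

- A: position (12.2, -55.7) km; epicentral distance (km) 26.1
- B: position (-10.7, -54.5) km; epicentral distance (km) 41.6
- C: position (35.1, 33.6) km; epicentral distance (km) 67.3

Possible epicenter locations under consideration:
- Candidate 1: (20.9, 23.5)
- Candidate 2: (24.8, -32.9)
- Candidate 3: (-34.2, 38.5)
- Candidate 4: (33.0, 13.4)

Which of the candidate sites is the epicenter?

Candidate 2

For each candidate, compare |candidate − station| to the reported distance:
Candidate 1: residuals A 53.6, B 42.6, C 49.9 → max 53.6 km
Candidate 2: residuals A 0.1, B 0.0, C 0.0 → max 0.1 km
Candidate 3: residuals A 78.9, B 54.3, C 2.2 → max 78.9 km
Candidate 4: residuals A 46.1, B 39.1, C 47.0 → max 47.0 km
Only Candidate 2 has all residuals ≈ 0.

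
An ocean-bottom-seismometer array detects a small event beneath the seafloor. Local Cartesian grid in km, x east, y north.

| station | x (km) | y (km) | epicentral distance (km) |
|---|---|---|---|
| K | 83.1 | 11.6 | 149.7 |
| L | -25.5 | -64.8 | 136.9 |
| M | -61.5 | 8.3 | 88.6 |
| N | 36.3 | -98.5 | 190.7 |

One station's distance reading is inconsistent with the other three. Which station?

Solve using three stations at a time. Using K, L, N (subtract circle equations pairwise → linear system) gives (x, y) ≈ (-55.2, 68.8).
Distances from that point to each station vs reported:
  K: calculated 149.6 vs reported 149.7 → residual 0.1 km
  L: calculated 136.8 vs reported 136.9 → residual 0.1 km
  M: calculated 60.8 vs reported 88.6 → residual 27.8 km
  N: calculated 190.6 vs reported 190.7 → residual 0.1 km
K, L, N are mutually consistent (residuals ≈ 0); M is off by 27.8 km.

M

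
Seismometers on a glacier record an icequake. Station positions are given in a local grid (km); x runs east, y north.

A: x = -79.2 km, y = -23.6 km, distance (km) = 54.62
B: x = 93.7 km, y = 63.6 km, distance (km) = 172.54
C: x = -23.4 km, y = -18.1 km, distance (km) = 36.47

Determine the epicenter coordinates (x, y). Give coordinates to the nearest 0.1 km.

(-33.3, -53.2)

Circle about each station: (x + 79.2)² + (y + 23.6)² = 54.62²; (x − 93.7)² + (y − 63.6)² = 172.54²; (x + 23.4)² + (y + 18.1)² = 36.47².
Subtracting pairs of circle equations eliminates x²+y² and gives linear equations (the radical axes):
345.8 x + 174.4 y = -20791.66
111.6 x + 11.0 y = -4301.15
Solving the 2×2 system: x ≈ -33.3, y ≈ -53.2 km.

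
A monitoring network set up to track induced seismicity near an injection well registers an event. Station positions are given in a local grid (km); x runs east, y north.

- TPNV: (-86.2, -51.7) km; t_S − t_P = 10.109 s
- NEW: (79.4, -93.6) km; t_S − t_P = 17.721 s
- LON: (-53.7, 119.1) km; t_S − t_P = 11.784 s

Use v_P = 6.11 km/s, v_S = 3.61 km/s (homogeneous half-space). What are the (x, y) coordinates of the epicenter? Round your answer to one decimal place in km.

-30.3 km east, 17.8 km north

Distance from S−P lag: d = Δt · v_P v_S / (v_P − v_S) = Δt · (6.11·3.61)/(6.11−3.61) ≈ 8.8228·Δt.
So d_TPNV = 89.19, d_NEW = 156.35, d_LON = 103.97 km.
Circle about each station: (x + 86.2)² + (y + 51.7)² = 89.19²; (x − 79.4)² + (y + 93.6)² = 156.35²; (x + 53.7)² + (y − 119.1)² = 103.97².
Subtracting the TPNV equation from the NEW and LON equations removes the quadratic terms:
331.2 x − 83.8 y = -11528.48
65.0 x + 341.6 y = 4110.27
Solving the 2×2 system: x ≈ -30.3, y ≈ 17.8 km.
Check against TPNV (with the unrounded x, y): √((x + 86.2)²+(y + 51.7)²) = 89.19 ≈ 89.19 km. ✓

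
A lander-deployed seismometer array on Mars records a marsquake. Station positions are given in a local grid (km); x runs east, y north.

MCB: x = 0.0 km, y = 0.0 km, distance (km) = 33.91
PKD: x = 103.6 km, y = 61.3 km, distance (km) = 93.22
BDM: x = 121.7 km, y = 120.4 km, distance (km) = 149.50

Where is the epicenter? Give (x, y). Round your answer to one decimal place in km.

Circle about each station: x² + y² = 33.91²; (x − 103.6)² + (y − 61.3)² = 93.22²; (x − 121.7)² + (y − 120.4)² = 149.50².
Subtracting pairs of circle equations eliminates x²+y² and gives linear equations (the radical axes):
207.2 x + 122.6 y = 6950.57
243.4 x + 240.8 y = 8106.69
Solving the 2×2 system: x ≈ 33.9, y ≈ -0.6 km.

33.9 km east, -0.6 km north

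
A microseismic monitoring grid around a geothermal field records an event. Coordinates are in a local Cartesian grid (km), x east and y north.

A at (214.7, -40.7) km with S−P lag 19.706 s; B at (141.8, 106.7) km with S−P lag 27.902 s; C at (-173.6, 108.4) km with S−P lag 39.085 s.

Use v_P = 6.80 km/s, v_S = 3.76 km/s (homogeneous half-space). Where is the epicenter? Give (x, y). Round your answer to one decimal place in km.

(66.9, -115.7)

Distance from S−P lag: d = Δt · v_P v_S / (v_P − v_S) = Δt · (6.80·3.76)/(6.80−3.76) ≈ 8.4105·Δt.
So d_A = 165.74, d_B = 234.67, d_C = 328.73 km.
Circle about each station: (x − 214.7)² + (y + 40.7)² = 165.74²; (x − 141.8)² + (y − 106.7)² = 234.67²; (x + 173.6)² + (y − 108.4)² = 328.73².
Subtracting the A equation from the B and C equations removes the quadratic terms:
-145.8 x + 294.8 y = -43860.71
-776.6 x + 298.2 y = -86458.73
Solving the 2×2 system: x ≈ 66.9, y ≈ -115.7 km.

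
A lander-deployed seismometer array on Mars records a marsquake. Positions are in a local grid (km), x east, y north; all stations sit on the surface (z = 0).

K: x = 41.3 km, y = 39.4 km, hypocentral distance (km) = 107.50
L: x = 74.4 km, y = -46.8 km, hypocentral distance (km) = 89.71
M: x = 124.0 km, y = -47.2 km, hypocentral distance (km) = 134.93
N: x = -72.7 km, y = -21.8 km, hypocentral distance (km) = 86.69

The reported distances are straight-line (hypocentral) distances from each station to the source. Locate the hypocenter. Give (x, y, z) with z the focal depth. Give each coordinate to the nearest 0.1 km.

(-3.2, -47.5, 45.0)

Each station gives a sphere (x−x_i)² + (y−y_i)² + z² = d_i² (stations at z=0).
Subtracting the K sphere from L and M: z² cancels, leaving linear equations in x and y:
66.2 x − 172.4 y = 7975.92
165.4 x − 173.2 y = 7695.94
Solving: x ≈ -3.205, y ≈ -47.495 km (keep extra digits for the depth step; rounded: -3.2, -47.5).
Then from the K sphere: z² = 107.50² − (x − 41.3)² − (y − 39.4)² with x = -3.205, y = -47.495, so z ≈ 44.998 ≈ 45.0 km.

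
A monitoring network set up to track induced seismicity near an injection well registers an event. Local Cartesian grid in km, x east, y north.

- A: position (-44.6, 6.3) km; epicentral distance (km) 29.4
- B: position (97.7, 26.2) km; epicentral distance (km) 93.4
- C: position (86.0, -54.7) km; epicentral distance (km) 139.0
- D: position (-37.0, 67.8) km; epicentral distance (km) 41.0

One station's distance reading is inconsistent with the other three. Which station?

B

Solve using three stations at a time. Using A, C, D (subtract circle equations pairwise → linear system) gives (x, y) ≈ (-25.3, 28.5).
Distances from that point to each station vs reported:
  A: calculated 29.4 vs reported 29.4 → residual 0.0 km
  B: calculated 123.1 vs reported 93.4 → residual 29.7 km
  C: calculated 139.0 vs reported 139.0 → residual 0.0 km
  D: calculated 41.0 vs reported 41.0 → residual 0.0 km
A, C, D are mutually consistent (residuals ≈ 0); B is off by 29.7 km.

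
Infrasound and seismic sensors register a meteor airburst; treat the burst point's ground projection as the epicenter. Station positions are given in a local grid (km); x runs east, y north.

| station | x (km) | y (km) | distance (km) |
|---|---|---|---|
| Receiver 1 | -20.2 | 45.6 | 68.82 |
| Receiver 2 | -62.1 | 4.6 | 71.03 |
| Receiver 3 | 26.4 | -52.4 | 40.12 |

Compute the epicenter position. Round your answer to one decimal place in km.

x ≈ 5.1 km, y ≈ -18.4 km

Circle about each station: (x + 20.2)² + (y − 45.6)² = 68.82²; (x + 62.1)² + (y − 4.6)² = 71.03²; (x − 26.4)² + (y + 52.4)² = 40.12².
Subtracting the Receiver 1 equation from the Receiver 2 and Receiver 3 equations removes the quadratic terms:
-83.8 x − 82.0 y = 1081.10
93.2 x − 196.0 y = 4081.90
Solving the 2×2 system: x ≈ 5.1, y ≈ -18.4 km.
Check against Receiver 1 (with the unrounded x, y): √((x + 20.2)²+(y − 45.6)²) = 68.82 ≈ 68.82 km. ✓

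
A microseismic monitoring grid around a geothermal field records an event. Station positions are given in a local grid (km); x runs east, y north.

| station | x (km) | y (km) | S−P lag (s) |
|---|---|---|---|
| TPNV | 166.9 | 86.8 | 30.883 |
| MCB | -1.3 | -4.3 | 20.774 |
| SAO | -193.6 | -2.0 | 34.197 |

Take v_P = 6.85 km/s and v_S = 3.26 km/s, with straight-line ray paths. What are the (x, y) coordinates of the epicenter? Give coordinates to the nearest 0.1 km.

-21.7 km east, 123.3 km north

Distance from S−P lag: d = Δt · v_P v_S / (v_P − v_S) = Δt · (6.85·3.26)/(6.85−3.26) ≈ 6.2203·Δt.
So d_TPNV = 192.10, d_MCB = 129.22, d_SAO = 212.72 km.
Circle about each station: (x − 166.9)² + (y − 86.8)² = 192.10²; (x + 1.3)² + (y + 4.3)² = 129.22²; (x + 193.6)² + (y + 2.0)² = 212.72².
Subtracting the TPNV equation from the MCB and SAO equations removes the quadratic terms:
-336.4 x − 182.2 y = -15165.07
-721.0 x − 177.6 y = -6252.28
Solving the 2×2 system: x ≈ -21.7, y ≈ 123.3 km.
Check against TPNV (with the unrounded x, y): √((x − 166.9)²+(y − 86.8)²) = 192.10 ≈ 192.10 km. ✓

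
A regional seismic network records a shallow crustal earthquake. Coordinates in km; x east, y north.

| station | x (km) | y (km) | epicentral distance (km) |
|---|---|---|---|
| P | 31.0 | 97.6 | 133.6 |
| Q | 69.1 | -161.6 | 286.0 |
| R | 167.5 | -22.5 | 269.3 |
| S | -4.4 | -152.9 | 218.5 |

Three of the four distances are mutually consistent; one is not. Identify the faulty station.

Q

Solve using three stations at a time. Using P, R, S (subtract circle equations pairwise → linear system) gives (x, y) ≈ (-92.7, 47.0).
Distances from that point to each station vs reported:
  P: calculated 133.7 vs reported 133.6 → residual 0.1 km
  Q: calculated 264.0 vs reported 286.0 → residual 22.0 km
  R: calculated 269.3 vs reported 269.3 → residual 0.0 km
  S: calculated 218.5 vs reported 218.5 → residual 0.0 km
P, R, S are mutually consistent (residuals ≈ 0); Q is off by 22.0 km.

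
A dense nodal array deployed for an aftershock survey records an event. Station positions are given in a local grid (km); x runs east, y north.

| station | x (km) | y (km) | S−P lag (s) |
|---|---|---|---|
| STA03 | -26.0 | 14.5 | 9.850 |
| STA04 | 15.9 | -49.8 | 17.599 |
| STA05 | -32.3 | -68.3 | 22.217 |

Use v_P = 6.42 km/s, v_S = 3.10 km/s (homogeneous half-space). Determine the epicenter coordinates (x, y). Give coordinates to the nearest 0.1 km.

16.3 km east, 55.7 km north

Distance from S−P lag: d = Δt · v_P v_S / (v_P − v_S) = Δt · (6.42·3.10)/(6.42−3.10) ≈ 5.9946·Δt.
So d_STA03 = 59.05, d_STA04 = 105.50, d_STA05 = 133.18 km.
Circle about each station: (x + 26.0)² + (y − 14.5)² = 59.05²; (x − 15.9)² + (y + 49.8)² = 105.50²; (x + 32.3)² + (y + 68.3)² = 133.18².
Subtracting the STA03 equation from the STA04 and STA05 equations removes the quadratic terms:
83.8 x − 128.6 y = -5796.75
-12.6 x − 165.6 y = -9428.08
Solving the 2×2 system: x ≈ 16.3, y ≈ 55.7 km.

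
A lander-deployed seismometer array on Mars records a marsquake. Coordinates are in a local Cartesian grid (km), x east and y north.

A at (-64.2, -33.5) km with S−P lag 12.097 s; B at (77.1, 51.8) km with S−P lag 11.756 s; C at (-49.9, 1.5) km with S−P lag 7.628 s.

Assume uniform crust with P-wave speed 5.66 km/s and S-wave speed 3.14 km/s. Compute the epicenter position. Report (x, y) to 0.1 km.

-0.9 km east, 23.7 km north

Distance from S−P lag: d = Δt · v_P v_S / (v_P − v_S) = Δt · (5.66·3.14)/(5.66−3.14) ≈ 7.0525·Δt.
So d_A = 85.31, d_B = 82.91, d_C = 53.80 km.
Circle about each station: (x + 64.2)² + (y + 33.5)² = 85.31²; (x − 77.1)² + (y − 51.8)² = 82.91²; (x + 49.9)² + (y − 1.5)² = 53.80².
Subtracting the A equation from the B and C equations removes the quadratic terms:
282.6 x + 170.6 y = 3787.49
28.6 x + 70.0 y = 1631.73
Solving the 2×2 system: x ≈ -0.9, y ≈ 23.7 km.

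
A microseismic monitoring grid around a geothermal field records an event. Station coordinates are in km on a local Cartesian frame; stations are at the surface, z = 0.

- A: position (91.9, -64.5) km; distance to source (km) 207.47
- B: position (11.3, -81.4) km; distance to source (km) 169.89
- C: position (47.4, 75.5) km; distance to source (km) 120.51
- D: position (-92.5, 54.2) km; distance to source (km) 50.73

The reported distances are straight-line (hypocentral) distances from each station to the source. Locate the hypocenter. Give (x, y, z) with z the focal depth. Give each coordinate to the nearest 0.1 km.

x ≈ -65.2 km, y ≈ 64.5 km, depth ≈ 41.5 km

Each station gives a sphere (x−x_i)² + (y−y_i)² + z² = d_i² (stations at z=0).
Subtracting the A sphere from B and C: z² cancels, leaving linear equations in x and y:
-161.2 x − 33.8 y = 8328.98
-89.0 x + 280.0 y = 23862.29
Solving: x ≈ -65.193, y ≈ 64.500 km (keep extra digits for the depth step; rounded: -65.2, 64.5).
Then from the A sphere: z² = 207.47² − (x − 91.9)² − (y + 64.5)² with x = -65.193, y = 64.500, so z ≈ 41.528 ≈ 41.5 km.
Check against D (with the unrounded solution): distance 50.76 ≈ 50.73 km. ✓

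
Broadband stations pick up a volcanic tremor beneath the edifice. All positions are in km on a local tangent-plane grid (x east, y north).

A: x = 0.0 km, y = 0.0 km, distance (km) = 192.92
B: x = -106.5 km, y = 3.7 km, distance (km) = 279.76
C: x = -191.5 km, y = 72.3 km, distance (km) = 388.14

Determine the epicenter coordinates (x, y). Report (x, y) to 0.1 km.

(134.6, -138.2)

Circle about each station: x² + y² = 192.92²; (x + 106.5)² + (y − 3.7)² = 279.76²; (x + 191.5)² + (y − 72.3)² = 388.14².
Subtracting pairs of circle equations eliminates x²+y² and gives linear equations (the radical axes):
-213.0 x + 7.4 y = -29691.59
-383.0 x + 144.6 y = -71534.99
Solving the 2×2 system: x ≈ 134.6, y ≈ -138.2 km.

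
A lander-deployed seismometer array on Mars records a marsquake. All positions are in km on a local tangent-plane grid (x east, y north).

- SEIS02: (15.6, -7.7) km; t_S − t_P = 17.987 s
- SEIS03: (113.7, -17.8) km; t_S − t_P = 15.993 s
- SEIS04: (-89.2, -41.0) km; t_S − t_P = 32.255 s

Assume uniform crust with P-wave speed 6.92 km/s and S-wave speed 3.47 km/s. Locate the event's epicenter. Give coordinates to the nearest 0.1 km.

Distance from S−P lag: d = Δt · v_P v_S / (v_P − v_S) = Δt · (6.92·3.47)/(6.92−3.47) ≈ 6.9601·Δt.
So d_SEIS02 = 125.19, d_SEIS03 = 111.31, d_SEIS04 = 224.50 km.
Circle about each station: (x − 15.6)² + (y + 7.7)² = 125.19²; (x − 113.7)² + (y + 17.8)² = 111.31²; (x + 89.2)² + (y + 41.0)² = 224.50².
Subtracting the SEIS02 equation from the SEIS03 and SEIS04 equations removes the quadratic terms:
196.2 x − 20.2 y = 16224.50
-209.6 x − 66.6 y = -25392.72
Solving the 2×2 system: x ≈ 92.1, y ≈ 91.4 km.

(92.1, 91.4)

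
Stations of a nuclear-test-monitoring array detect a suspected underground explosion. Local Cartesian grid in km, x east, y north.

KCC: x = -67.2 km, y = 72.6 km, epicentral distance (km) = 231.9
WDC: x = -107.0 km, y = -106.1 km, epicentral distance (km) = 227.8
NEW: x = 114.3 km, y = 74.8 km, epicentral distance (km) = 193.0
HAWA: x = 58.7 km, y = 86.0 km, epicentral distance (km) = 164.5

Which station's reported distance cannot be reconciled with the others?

Solve using three stations at a time. Using KCC, WDC, HAWA (subtract circle equations pairwise → linear system) gives (x, y) ≈ (117.5, -67.6).
Distances from that point to each station vs reported:
  KCC: calculated 231.9 vs reported 231.9 → residual 0.0 km
  WDC: calculated 227.8 vs reported 227.8 → residual 0.0 km
  NEW: calculated 142.4 vs reported 193.0 → residual 50.6 km
  HAWA: calculated 164.5 vs reported 164.5 → residual 0.0 km
KCC, WDC, HAWA are mutually consistent (residuals ≈ 0); NEW is off by 50.6 km.

NEW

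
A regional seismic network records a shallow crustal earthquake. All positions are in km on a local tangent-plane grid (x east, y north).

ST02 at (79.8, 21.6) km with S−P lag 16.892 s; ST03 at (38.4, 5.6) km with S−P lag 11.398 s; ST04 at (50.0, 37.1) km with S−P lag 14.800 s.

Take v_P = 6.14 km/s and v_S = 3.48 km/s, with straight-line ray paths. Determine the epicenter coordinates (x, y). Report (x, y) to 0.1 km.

x ≈ -42.0 km, y ≈ -38.2 km

Distance from S−P lag: d = Δt · v_P v_S / (v_P − v_S) = Δt · (6.14·3.48)/(6.14−3.48) ≈ 8.0328·Δt.
So d_ST02 = 135.69, d_ST03 = 91.56, d_ST04 = 118.89 km.
Circle about each station: (x − 79.8)² + (y − 21.6)² = 135.69²; (x − 38.4)² + (y − 5.6)² = 91.56²; (x − 50.0)² + (y − 37.1)² = 118.89².
Subtracting the ST02 equation from the ST03 and ST04 equations removes the quadratic terms:
-82.8 x − 32.0 y = 4699.86
-59.6 x + 31.0 y = 1318.75
Solving the 2×2 system: x ≈ -42.0, y ≈ -38.2 km.
Check against ST02 (with the unrounded x, y): √((x − 79.8)²+(y − 21.6)²) = 135.69 ≈ 135.69 km. ✓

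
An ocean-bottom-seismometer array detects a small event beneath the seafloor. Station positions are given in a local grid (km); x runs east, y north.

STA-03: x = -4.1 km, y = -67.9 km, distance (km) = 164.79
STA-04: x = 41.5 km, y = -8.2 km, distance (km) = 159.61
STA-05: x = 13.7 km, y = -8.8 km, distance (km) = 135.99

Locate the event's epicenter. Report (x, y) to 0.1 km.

Circle about each station: (x + 4.1)² + (y + 67.9)² = 164.79²; (x − 41.5)² + (y + 8.2)² = 159.61²; (x − 13.7)² + (y + 8.8)² = 135.99².
Subtracting pairs of circle equations eliminates x²+y² and gives linear equations (the radical axes):
91.2 x + 119.4 y = -1157.34
35.6 x + 118.2 y = 4300.37
Solving the 2×2 system: x ≈ -99.6, y ≈ 66.4 km.

(-99.6, 66.4)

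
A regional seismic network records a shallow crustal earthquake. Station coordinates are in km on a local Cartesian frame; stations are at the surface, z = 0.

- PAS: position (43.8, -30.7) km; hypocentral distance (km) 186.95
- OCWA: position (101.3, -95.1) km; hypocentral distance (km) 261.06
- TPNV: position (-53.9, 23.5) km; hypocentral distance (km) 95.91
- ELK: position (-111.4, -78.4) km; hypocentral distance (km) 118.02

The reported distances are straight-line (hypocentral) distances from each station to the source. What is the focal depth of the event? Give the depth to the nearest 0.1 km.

Each station gives a sphere (x−x_i)² + (y−y_i)² + z² = d_i² (stations at z=0).
Subtracting the PAS sphere from OCWA and TPNV: z² cancels, leaving linear equations in x and y:
115.0 x − 128.8 y = -16757.25
-195.4 x + 108.4 y = 26348.10
Solving: x ≈ -124.170, y ≈ 19.237 km (keep extra digits for the depth step; rounded: -124.2, 19.2).
Then from the PAS sphere: z² = 186.95² − (x − 43.8)² − (y + 30.7)² with x = -124.170, y = 19.237, so z ≈ 65.136 ≈ 65.1 km.
Check against ELK (with the unrounded solution): distance 118.06 ≈ 118.02 km. ✓

depth ≈ 65.1 km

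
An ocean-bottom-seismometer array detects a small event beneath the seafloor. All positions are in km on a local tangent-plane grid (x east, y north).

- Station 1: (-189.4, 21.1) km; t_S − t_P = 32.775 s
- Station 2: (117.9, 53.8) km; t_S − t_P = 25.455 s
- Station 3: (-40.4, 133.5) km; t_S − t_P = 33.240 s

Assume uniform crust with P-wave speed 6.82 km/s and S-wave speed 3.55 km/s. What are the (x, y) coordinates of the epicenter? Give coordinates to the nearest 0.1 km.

17.5 km east, -105.7 km north

Distance from S−P lag: d = Δt · v_P v_S / (v_P − v_S) = Δt · (6.82·3.55)/(6.82−3.55) ≈ 7.4040·Δt.
So d_Station 1 = 242.67, d_Station 2 = 188.47, d_Station 3 = 246.11 km.
Circle about each station: (x + 189.4)² + (y − 21.1)² = 242.67²; (x − 117.9)² + (y − 53.8)² = 188.47²; (x + 40.4)² + (y − 133.5)² = 246.11².
Subtracting pairs of circle equations eliminates x²+y² and gives linear equations (the radical axes):
614.6 x + 65.4 y = 3845.07
298.0 x + 224.8 y = -18544.56
Solving the 2×2 system: x ≈ 17.5, y ≈ -105.7 km.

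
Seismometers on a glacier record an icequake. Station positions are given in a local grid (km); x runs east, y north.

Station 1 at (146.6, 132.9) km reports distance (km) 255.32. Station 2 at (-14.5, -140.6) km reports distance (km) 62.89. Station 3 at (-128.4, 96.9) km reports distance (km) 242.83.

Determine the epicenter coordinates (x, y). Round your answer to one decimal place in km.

Circle about each station: (x − 146.6)² + (y − 132.9)² = 255.32²; (x + 14.5)² + (y + 140.6)² = 62.89²; (x + 128.4)² + (y − 96.9)² = 242.83².
Subtracting pairs of circle equations eliminates x²+y² and gives linear equations (the radical axes):
-322.2 x − 547.0 y = 42057.79
-550.0 x − 72.0 y = -7055.91
Solving the 2×2 system: x ≈ 24.8, y ≈ -91.5 km.

(24.8, -91.5)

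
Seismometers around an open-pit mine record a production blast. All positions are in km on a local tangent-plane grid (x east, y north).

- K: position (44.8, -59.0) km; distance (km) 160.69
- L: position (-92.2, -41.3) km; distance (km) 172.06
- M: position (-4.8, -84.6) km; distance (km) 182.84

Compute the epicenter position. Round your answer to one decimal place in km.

(9.2, 97.7)

Circle about each station: (x − 44.8)² + (y + 59.0)² = 160.69²; (x + 92.2)² + (y + 41.3)² = 172.06²; (x + 4.8)² + (y + 84.6)² = 182.84².
Subtracting pairs of circle equations eliminates x²+y² and gives linear equations (the radical axes):
-274.0 x + 35.4 y = 935.12
-99.2 x − 51.2 y = -5917.03
Solving the 2×2 system: x ≈ 9.2, y ≈ 97.7 km.
Check against K (with the unrounded x, y): √((x − 44.8)²+(y + 59.0)²) = 160.71 ≈ 160.69 km. ✓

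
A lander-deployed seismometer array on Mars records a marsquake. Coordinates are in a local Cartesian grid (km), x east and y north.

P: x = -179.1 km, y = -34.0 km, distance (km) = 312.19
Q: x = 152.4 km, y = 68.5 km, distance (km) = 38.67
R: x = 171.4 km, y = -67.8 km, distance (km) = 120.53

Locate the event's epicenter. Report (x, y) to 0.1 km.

(123.5, 42.8)

Circle about each station: (x + 179.1)² + (y + 34.0)² = 312.19²; (x − 152.4)² + (y − 68.5)² = 38.67²; (x − 171.4)² + (y + 67.8)² = 120.53².
Subtracting the P equation from the Q and R equations removes the quadratic terms:
663.0 x + 205.0 y = 90652.43
701.0 x − 67.6 y = 83677.11
Solving the 2×2 system: x ≈ 123.5, y ≈ 42.8 km.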